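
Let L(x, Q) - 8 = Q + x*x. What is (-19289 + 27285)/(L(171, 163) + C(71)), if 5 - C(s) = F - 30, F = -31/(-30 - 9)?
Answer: 155922/574201 ≈ 0.27155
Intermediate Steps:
F = 31/39 (F = -31/(-39) = -31*(-1/39) = 31/39 ≈ 0.79487)
L(x, Q) = 8 + Q + x² (L(x, Q) = 8 + (Q + x*x) = 8 + (Q + x²) = 8 + Q + x²)
C(s) = 1334/39 (C(s) = 5 - (31/39 - 30) = 5 - 1*(-1139/39) = 5 + 1139/39 = 1334/39)
(-19289 + 27285)/(L(171, 163) + C(71)) = (-19289 + 27285)/((8 + 163 + 171²) + 1334/39) = 7996/((8 + 163 + 29241) + 1334/39) = 7996/(29412 + 1334/39) = 7996/(1148402/39) = 7996*(39/1148402) = 155922/574201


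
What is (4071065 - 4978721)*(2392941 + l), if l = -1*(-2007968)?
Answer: -3994511459304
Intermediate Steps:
l = 2007968
(4071065 - 4978721)*(2392941 + l) = (4071065 - 4978721)*(2392941 + 2007968) = -907656*4400909 = -3994511459304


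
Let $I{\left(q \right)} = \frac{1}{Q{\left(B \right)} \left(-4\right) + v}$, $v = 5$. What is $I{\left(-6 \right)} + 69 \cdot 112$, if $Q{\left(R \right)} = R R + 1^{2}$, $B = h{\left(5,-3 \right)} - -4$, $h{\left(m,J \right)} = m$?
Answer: $\frac{2496143}{323} \approx 7728.0$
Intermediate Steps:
$B = 9$ ($B = 5 - -4 = 5 + 4 = 9$)
$Q{\left(R \right)} = 1 + R^{2}$ ($Q{\left(R \right)} = R^{2} + 1 = 1 + R^{2}$)
$I{\left(q \right)} = - \frac{1}{323}$ ($I{\left(q \right)} = \frac{1}{\left(1 + 9^{2}\right) \left(-4\right) + 5} = \frac{1}{\left(1 + 81\right) \left(-4\right) + 5} = \frac{1}{82 \left(-4\right) + 5} = \frac{1}{-328 + 5} = \frac{1}{-323} = - \frac{1}{323}$)
$I{\left(-6 \right)} + 69 \cdot 112 = - \frac{1}{323} + 69 \cdot 112 = - \frac{1}{323} + 7728 = \frac{2496143}{323}$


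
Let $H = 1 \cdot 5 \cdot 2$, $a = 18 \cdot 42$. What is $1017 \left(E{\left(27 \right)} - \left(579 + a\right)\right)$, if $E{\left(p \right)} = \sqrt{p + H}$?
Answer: $-1357695 + 1017 \sqrt{37} \approx -1.3515 \cdot 10^{6}$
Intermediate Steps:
$a = 756$
$H = 10$ ($H = 5 \cdot 2 = 10$)
$E{\left(p \right)} = \sqrt{10 + p}$ ($E{\left(p \right)} = \sqrt{p + 10} = \sqrt{10 + p}$)
$1017 \left(E{\left(27 \right)} - \left(579 + a\right)\right) = 1017 \left(\sqrt{10 + 27} - 1335\right) = 1017 \left(\sqrt{37} - 1335\right) = 1017 \left(-1335 + \sqrt{37}\right) = -1357695 + 1017 \sqrt{37}$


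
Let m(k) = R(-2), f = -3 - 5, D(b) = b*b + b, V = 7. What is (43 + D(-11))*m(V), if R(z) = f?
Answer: -1224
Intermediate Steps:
D(b) = b + b**2 (D(b) = b**2 + b = b + b**2)
f = -8
R(z) = -8
m(k) = -8
(43 + D(-11))*m(V) = (43 - 11*(1 - 11))*(-8) = (43 - 11*(-10))*(-8) = (43 + 110)*(-8) = 153*(-8) = -1224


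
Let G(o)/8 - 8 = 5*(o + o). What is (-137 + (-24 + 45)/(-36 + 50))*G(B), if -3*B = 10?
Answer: 82384/3 ≈ 27461.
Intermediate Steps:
B = -10/3 (B = -⅓*10 = -10/3 ≈ -3.3333)
G(o) = 64 + 80*o (G(o) = 64 + 8*(5*(o + o)) = 64 + 8*(5*(2*o)) = 64 + 8*(10*o) = 64 + 80*o)
(-137 + (-24 + 45)/(-36 + 50))*G(B) = (-137 + (-24 + 45)/(-36 + 50))*(64 + 80*(-10/3)) = (-137 + 21/14)*(64 - 800/3) = (-137 + 21*(1/14))*(-608/3) = (-137 + 3/2)*(-608/3) = -271/2*(-608/3) = 82384/3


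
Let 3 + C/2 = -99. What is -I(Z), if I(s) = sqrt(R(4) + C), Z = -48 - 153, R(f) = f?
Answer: -10*I*sqrt(2) ≈ -14.142*I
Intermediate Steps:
C = -204 (C = -6 + 2*(-99) = -6 - 198 = -204)
Z = -201
I(s) = 10*I*sqrt(2) (I(s) = sqrt(4 - 204) = sqrt(-200) = 10*I*sqrt(2))
-I(Z) = -10*I*sqrt(2)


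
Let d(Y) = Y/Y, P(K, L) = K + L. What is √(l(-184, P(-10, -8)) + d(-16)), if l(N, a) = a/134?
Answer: √3886/67 ≈ 0.93042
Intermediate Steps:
d(Y) = 1
l(N, a) = a/134 (l(N, a) = a*(1/134) = a/134)
√(l(-184, P(-10, -8)) + d(-16)) = √((-10 - 8)/134 + 1) = √((1/134)*(-18) + 1) = √(-9/67 + 1) = √(58/67) = √3886/67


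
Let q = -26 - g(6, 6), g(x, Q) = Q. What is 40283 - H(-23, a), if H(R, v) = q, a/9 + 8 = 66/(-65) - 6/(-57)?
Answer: 40315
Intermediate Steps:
a = -99036/1235 (a = -72 + 9*(66/(-65) - 6/(-57)) = -72 + 9*(66*(-1/65) - 6*(-1/57)) = -72 + 9*(-66/65 + 2/19) = -72 + 9*(-1124/1235) = -72 - 10116/1235 = -99036/1235 ≈ -80.191)
q = -32 (q = -26 - 1*6 = -26 - 6 = -32)
H(R, v) = -32
40283 - H(-23, a) = 40283 - 1*(-32) = 40283 + 32 = 40315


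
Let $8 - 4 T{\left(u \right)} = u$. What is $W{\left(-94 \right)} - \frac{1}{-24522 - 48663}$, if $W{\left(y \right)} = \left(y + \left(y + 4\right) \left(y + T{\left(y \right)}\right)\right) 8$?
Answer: $\frac{3554449081}{73185} \approx 48568.0$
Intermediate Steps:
$T{\left(u \right)} = 2 - \frac{u}{4}$
$W{\left(y \right)} = 8 y + 8 \left(2 + \frac{3 y}{4}\right) \left(4 + y\right)$ ($W{\left(y \right)} = \left(y + \left(y + 4\right) \left(y - \left(-2 + \frac{y}{4}\right)\right)\right) 8 = \left(y + \left(4 + y\right) \left(2 + \frac{3 y}{4}\right)\right) 8 = \left(y + \left(2 + \frac{3 y}{4}\right) \left(4 + y\right)\right) 8 = 8 y + 8 \left(2 + \frac{3 y}{4}\right) \left(4 + y\right)$)
$W{\left(-94 \right)} - \frac{1}{-24522 - 48663} = \left(64 + 6 \left(-94\right)^{2} + 48 \left(-94\right)\right) - \frac{1}{-24522 - 48663} = \left(64 + 6 \cdot 8836 - 4512\right) - \frac{1}{-73185} = \left(64 + 53016 - 4512\right) - - \frac{1}{73185} = 48568 + \frac{1}{73185} = \frac{3554449081}{73185}$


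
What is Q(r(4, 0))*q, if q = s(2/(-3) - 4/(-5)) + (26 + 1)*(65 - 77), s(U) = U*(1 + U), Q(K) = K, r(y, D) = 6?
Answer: -145732/75 ≈ -1943.1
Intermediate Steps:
q = -72866/225 (q = (2/(-3) - 4/(-5))*(1 + (2/(-3) - 4/(-5))) + (26 + 1)*(65 - 77) = (2*(-⅓) - 4*(-⅕))*(1 + (2*(-⅓) - 4*(-⅕))) + 27*(-12) = (-⅔ + ⅘)*(1 + (-⅔ + ⅘)) - 324 = 2*(1 + 2/15)/15 - 324 = (2/15)*(17/15) - 324 = 34/225 - 324 = -72866/225 ≈ -323.85)
Q(r(4, 0))*q = 6*(-72866/225) = -145732/75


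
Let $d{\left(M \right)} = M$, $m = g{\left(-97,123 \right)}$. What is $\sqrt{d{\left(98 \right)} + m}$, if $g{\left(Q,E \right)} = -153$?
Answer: $i \sqrt{55} \approx 7.4162 i$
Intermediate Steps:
$m = -153$
$\sqrt{d{\left(98 \right)} + m} = \sqrt{98 - 153} = \sqrt{-55} = i \sqrt{55}$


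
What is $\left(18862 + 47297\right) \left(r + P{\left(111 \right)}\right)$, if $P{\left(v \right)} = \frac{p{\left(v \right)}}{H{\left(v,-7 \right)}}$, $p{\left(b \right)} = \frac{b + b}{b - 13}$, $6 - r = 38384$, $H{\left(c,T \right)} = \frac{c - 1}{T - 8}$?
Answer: $- \frac{2737118040903}{1078} \approx -2.5391 \cdot 10^{9}$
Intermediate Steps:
$H{\left(c,T \right)} = \frac{-1 + c}{-8 + T}$
$r = -38378$ ($r = 6 - 38384 = -38378$)
$p{\left(b \right)} = \frac{2 b}{-13 + b}$
$P{\left(v \right)} = \frac{2 v}{\left(-13 + v\right) \left(\frac{1}{15} - \frac{v}{15}\right)}$ ($P{\left(v \right)} = \frac{2 v \frac{1}{-13 + v}}{\frac{1}{-8 - 7} \left(-1 + v\right)} = \frac{2 v \frac{1}{-13 + v}}{\frac{1}{-15} \left(-1 + v\right)} = \frac{2 v \frac{1}{-13 + v}}{\left(- \frac{1}{15}\right) \left(-1 + v\right)} = \frac{2 v \frac{1}{-13 + v}}{\frac{1}{15} - \frac{v}{15}} = \frac{2 v}{\left(-13 + v\right) \left(\frac{1}{15} - \frac{v}{15}\right)}$)
$\left(18862 + 47297\right) \left(r + P{\left(111 \right)}\right) = \left(18862 + 47297\right) \left(-38378 - \frac{3330}{\left(-1 + 111\right) \left(-13 + 111\right)}\right) = 66159 \left(-38378 - \frac{3330}{110 \cdot 98}\right) = 66159 \left(-38378 - 3330 \cdot \frac{1}{110} \cdot \frac{1}{98}\right) = 66159 \left(-38378 - \frac{333}{1078}\right) = 66159 \left(- \frac{41371817}{1078}\right) = - \frac{2737118040903}{1078}$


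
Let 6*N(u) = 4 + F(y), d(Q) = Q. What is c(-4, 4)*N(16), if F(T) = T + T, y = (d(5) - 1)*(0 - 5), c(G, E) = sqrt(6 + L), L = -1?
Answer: -6*sqrt(5) ≈ -13.416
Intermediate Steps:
c(G, E) = sqrt(5) (c(G, E) = sqrt(6 - 1) = sqrt(5))
y = -20 (y = (5 - 1)*(0 - 5) = 4*(-5) = -20)
F(T) = 2*T
N(u) = -6 (N(u) = (4 + 2*(-20))/6 = (4 - 40)/6 = (1/6)*(-36) = -6)
c(-4, 4)*N(16) = sqrt(5)*(-6) = -6*sqrt(5)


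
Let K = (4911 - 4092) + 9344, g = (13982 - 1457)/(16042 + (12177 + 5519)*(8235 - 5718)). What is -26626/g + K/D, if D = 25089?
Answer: -9921623366307487/104746575 ≈ -9.4720e+7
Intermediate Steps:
g = 12525/44556874 (g = 12525/(16042 + 17696*2517) = 12525/(16042 + 44540832) = 12525/44556874 ≈ 0.00028110)
K = 10163 (K = 819 + 9344 = 10163)
-26626/g + K/D = -26626/12525/44556874 + 10163/25089 = -26626*44556874/12525 + 10163*(1/25089) = -1186371327124/12525 + 10163/25089 = -9921623366307487/104746575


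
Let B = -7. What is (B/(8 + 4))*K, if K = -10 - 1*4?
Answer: 49/6 ≈ 8.1667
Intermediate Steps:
K = -14 (K = -10 - 4 = -14)
(B/(8 + 4))*K = -7/(8 + 4)*(-14) = -7/12*(-14) = 49/6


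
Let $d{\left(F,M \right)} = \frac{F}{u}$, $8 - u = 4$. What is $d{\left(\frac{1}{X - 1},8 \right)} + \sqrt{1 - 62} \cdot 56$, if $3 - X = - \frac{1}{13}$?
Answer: $\frac{13}{108} + 56 i \sqrt{61} \approx 0.12037 + 437.37 i$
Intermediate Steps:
$u = 4$ ($u = 8 - 4 = 4$)
$X = \frac{40}{13}$ ($X = 3 - - \frac{1}{13} = 3 + \frac{1}{13} = \frac{40}{13} \approx 3.0769$)
$d{\left(F,M \right)} = \frac{F}{4}$
$d{\left(\frac{1}{X - 1},8 \right)} + \sqrt{1 - 62} \cdot 56 = \frac{1}{4 \left(\frac{40}{13} - 1\right)} + \sqrt{1 - 62} \cdot 56 = \frac{1}{4 \cdot \frac{27}{13}} + \sqrt{-61} \cdot 56 = \frac{1}{4} \cdot \frac{13}{27} + i \sqrt{61} \cdot 56 = \frac{13}{108} + 56 i \sqrt{61}$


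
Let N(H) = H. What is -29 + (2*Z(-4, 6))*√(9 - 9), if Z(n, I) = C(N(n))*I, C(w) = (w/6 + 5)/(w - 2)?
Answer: -29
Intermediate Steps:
C(w) = (5 + w/6)/(-2 + w) (C(w) = (w*(⅙) + 5)/(-2 + w) = (w/6 + 5)/(-2 + w) = (5 + w/6)/(-2 + w))
Z(n, I) = I*(30 + n)/(6*(-2 + n)) (Z(n, I) = ((30 + n)/(6*(-2 + n)))*I = I*(30 + n)/(6*(-2 + n)))
-29 + (2*Z(-4, 6))*√(9 - 9) = -29 + (2*((⅙)*6*(30 - 4)/(-2 - 4)))*√(9 - 9) = -29 + (2*((⅙)*6*26/(-6)))*√0 = -29 + (2*((⅙)*6*(-⅙)*26))*0 = -29 + (2*(-13/3))*0 = -29 - 26/3*0 = -29 + 0 = -29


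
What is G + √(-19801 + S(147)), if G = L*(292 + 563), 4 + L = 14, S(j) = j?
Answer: 8550 + I*√19654 ≈ 8550.0 + 140.19*I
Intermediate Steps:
L = 10 (L = -4 + 14 = 10)
G = 8550 (G = 10*(292 + 563) = 10*855 = 8550)
G + √(-19801 + S(147)) = 8550 + √(-19801 + 147) = 8550 + √(-19654) = 8550 + I*√19654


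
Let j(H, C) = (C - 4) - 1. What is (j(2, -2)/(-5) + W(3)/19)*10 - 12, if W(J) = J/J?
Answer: 48/19 ≈ 2.5263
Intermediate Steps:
j(H, C) = -5 + C (j(H, C) = (-4 + C) - 1 = -5 + C)
W(J) = 1
(j(2, -2)/(-5) + W(3)/19)*10 - 12 = ((-5 - 2)/(-5) + 1/19)*10 - 12 = (-7*(-⅕) + 1*(1/19))*10 - 12 = (7/5 + 1/19)*10 - 12 = (138/95)*10 - 12 = 276/19 - 12 = 48/19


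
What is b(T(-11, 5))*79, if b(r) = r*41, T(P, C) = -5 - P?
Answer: 19434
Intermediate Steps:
b(r) = 41*r
b(T(-11, 5))*79 = (41*(-5 - 1*(-11)))*79 = (41*(-5 + 11))*79 = (41*6)*79 = 246*79 = 19434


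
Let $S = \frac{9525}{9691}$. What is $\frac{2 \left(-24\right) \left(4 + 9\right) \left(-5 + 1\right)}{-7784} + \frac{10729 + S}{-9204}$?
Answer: $- \frac{32251457410}{21696918243} \approx -1.4865$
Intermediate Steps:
$S = \frac{9525}{9691}$ ($S = 9525 \cdot \frac{1}{9691} = \frac{9525}{9691} \approx 0.98287$)
$\frac{2 \left(-24\right) \left(4 + 9\right) \left(-5 + 1\right)}{-7784} + \frac{10729 + S}{-9204} = \frac{2 \left(-24\right) \left(4 + 9\right) \left(-5 + 1\right)}{-7784} + \frac{10729 + \frac{9525}{9691}}{-9204} = - 48 \cdot 13 \left(-4\right) \left(- \frac{1}{7784}\right) + \frac{103984264}{9691} \left(- \frac{1}{9204}\right) = \left(-48\right) \left(-52\right) \left(- \frac{1}{7784}\right) - \frac{25996066}{22298991} = 2496 \left(- \frac{1}{7784}\right) - \frac{25996066}{22298991} = - \frac{312}{973} - \frac{25996066}{22298991} = - \frac{32251457410}{21696918243}$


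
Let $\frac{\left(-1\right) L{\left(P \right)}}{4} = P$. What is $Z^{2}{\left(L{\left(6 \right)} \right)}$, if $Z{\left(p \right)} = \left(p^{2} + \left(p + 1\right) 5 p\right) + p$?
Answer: $10969344$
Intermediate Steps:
$L{\left(P \right)} = - 4 P$
$Z{\left(p \right)} = p + p^{2} + p \left(5 + 5 p\right)$ ($Z{\left(p \right)} = \left(p^{2} + \left(1 + p\right) 5 p\right) + p = \left(p^{2} + \left(5 + 5 p\right) p\right) + p = \left(p^{2} + p \left(5 + 5 p\right)\right) + p = p + p^{2} + p \left(5 + 5 p\right)$)
$Z^{2}{\left(L{\left(6 \right)} \right)} = \left(6 \left(\left(-4\right) 6\right) \left(1 - 24\right)\right)^{2} = \left(6 \left(-24\right) \left(1 - 24\right)\right)^{2} = \left(6 \left(-24\right) \left(-23\right)\right)^{2} = 3312^{2} = 10969344$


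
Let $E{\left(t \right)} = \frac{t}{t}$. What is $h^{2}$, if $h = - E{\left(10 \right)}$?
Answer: $1$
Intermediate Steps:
$E{\left(t \right)} = 1$
$h = -1$ ($h = \left(-1\right) 1 = -1$)
$h^{2} = \left(-1\right)^{2} = 1$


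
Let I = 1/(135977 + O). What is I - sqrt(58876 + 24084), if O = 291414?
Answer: 1/427391 - 4*sqrt(5185) ≈ -288.03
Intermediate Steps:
I = 1/427391 (I = 1/(135977 + 291414) = 1/427391 ≈ 2.3398e-6)
I - sqrt(58876 + 24084) = 1/427391 - sqrt(58876 + 24084) = 1/427391 - sqrt(82960) = 1/427391 - 4*sqrt(5185)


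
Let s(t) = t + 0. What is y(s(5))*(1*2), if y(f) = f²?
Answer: 50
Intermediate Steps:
s(t) = t
y(s(5))*(1*2) = 5²*(1*2) = 25*2 = 50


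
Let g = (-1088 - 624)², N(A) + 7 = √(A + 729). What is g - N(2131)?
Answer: 2930951 - 2*√715 ≈ 2.9309e+6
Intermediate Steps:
N(A) = -7 + √(729 + A) (N(A) = -7 + √(A + 729) = -7 + √(729 + A))
g = 2930944 (g = (-1712)² = 2930944)
g - N(2131) = 2930944 - (-7 + √(729 + 2131)) = 2930944 - (-7 + √2860) = 2930944 - (-7 + 2*√715) = 2930944 + (7 - 2*√715) = 2930951 - 2*√715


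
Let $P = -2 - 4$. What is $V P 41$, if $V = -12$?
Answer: $2952$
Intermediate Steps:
$P = -6$ ($P = -2 - 4 = -6$)
$V P 41 = \left(-12\right) \left(-6\right) 41 = 72 \cdot 41 = 2952$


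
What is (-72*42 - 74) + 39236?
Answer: 36138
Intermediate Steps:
(-72*42 - 74) + 39236 = (-3024 - 74) + 39236 = -3098 + 39236 = 36138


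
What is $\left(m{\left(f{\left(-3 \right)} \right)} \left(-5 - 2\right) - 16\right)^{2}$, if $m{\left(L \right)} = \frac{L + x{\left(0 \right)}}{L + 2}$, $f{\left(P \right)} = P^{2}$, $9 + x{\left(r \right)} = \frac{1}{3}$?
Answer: $\frac{286225}{1089} \approx 262.83$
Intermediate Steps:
$x{\left(r \right)} = - \frac{26}{3}$ ($x{\left(r \right)} = -9 + \frac{1}{3} = - \frac{26}{3}$)
$m{\left(L \right)} = \frac{- \frac{26}{3} + L}{2 + L}$ ($m{\left(L \right)} = \frac{L - \frac{26}{3}}{L + 2} = \frac{- \frac{26}{3} + L}{2 + L}$)
$\left(m{\left(f{\left(-3 \right)} \right)} \left(-5 - 2\right) - 16\right)^{2} = \left(\frac{- \frac{26}{3} + \left(-3\right)^{2}}{2 + \left(-3\right)^{2}} \left(-5 - 2\right) - 16\right)^{2} = \left(\frac{- \frac{26}{3} + 9}{2 + 9} \left(-7\right) - 16\right)^{2} = \left(\frac{1}{11} \cdot \frac{1}{3} \left(-7\right) - 16\right)^{2} = \left(\frac{1}{33} \left(-7\right) - 16\right)^{2} = \left(- \frac{7}{33} - 16\right)^{2} = \left(- \frac{535}{33}\right)^{2} = \frac{286225}{1089}$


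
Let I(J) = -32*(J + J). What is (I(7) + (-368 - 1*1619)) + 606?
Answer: -1829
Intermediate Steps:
I(J) = -64*J
(I(7) + (-368 - 1*1619)) + 606 = (-64*7 + (-368 - 1*1619)) + 606 = (-448 + (-368 - 1619)) + 606 = (-448 - 1987) + 606 = -2435 + 606 = -1829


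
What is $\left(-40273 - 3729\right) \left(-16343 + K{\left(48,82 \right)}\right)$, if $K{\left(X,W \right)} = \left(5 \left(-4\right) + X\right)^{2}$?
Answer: $684627118$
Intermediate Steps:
$K{\left(X,W \right)} = \left(-20 + X\right)^{2}$
$\left(-40273 - 3729\right) \left(-16343 + K{\left(48,82 \right)}\right) = \left(-40273 - 3729\right) \left(-16343 + \left(-20 + 48\right)^{2}\right) = - 44002 \left(-16343 + 28^{2}\right) = - 44002 \left(-16343 + 784\right) = \left(-44002\right) \left(-15559\right) = 684627118$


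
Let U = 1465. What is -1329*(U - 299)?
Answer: -1549614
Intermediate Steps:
-1329*(U - 299) = -1329*(1465 - 299) = -1329*1166 = -1549614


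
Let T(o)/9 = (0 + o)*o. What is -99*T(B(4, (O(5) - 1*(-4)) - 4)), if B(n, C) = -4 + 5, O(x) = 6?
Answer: -891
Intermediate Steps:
B(n, C) = 1
T(o) = 9*o² (T(o) = 9*((0 + o)*o) = 9*(o*o) = 9*o²)
-99*T(B(4, (O(5) - 1*(-4)) - 4)) = -891*1² = -891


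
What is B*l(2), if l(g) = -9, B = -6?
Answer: 54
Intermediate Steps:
B*l(2) = -6*(-9) = 54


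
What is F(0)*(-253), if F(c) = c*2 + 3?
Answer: -759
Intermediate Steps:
F(c) = 3 + 2*c (F(c) = 2*c + 3 = 3 + 2*c)
F(0)*(-253) = (3 + 2*0)*(-253) = (3 + 0)*(-253) = 3*(-253) = -759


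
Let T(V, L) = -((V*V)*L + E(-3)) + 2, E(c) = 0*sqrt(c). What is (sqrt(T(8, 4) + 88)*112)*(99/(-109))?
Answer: -11088*I*sqrt(166)/109 ≈ -1310.6*I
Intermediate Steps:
E(c) = 0
T(V, L) = 2 - L*V**2 (T(V, L) = -((V*V)*L + 0) + 2 = -(V**2*L + 0) + 2 = -(L*V**2 + 0) + 2 = -L*V**2 + 2 = 2 - L*V**2)
(sqrt(T(8, 4) + 88)*112)*(99/(-109)) = (sqrt((2 - 1*4*8**2) + 88)*112)*(99/(-109)) = (sqrt((2 - 1*4*64) + 88)*112)*(99*(-1/109)) = (sqrt((2 - 256) + 88)*112)*(-99/109) = (sqrt(-254 + 88)*112)*(-99/109) = (sqrt(-166)*112)*(-99/109) = ((I*sqrt(166))*112)*(-99/109) = (112*I*sqrt(166))*(-99/109) = -11088*I*sqrt(166)/109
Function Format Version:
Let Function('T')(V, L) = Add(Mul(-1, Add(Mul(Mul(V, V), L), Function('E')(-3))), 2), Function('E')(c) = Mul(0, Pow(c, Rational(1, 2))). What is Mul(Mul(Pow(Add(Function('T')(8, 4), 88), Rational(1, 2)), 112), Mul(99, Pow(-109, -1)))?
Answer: Mul(Rational(-11088, 109), I, Pow(166, Rational(1, 2))) ≈ Mul(-1310.6, I)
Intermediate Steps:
Function('E')(c) = 0
Function('T')(V, L) = Add(2, Mul(-1, L, Pow(V, 2))) (Function('T')(V, L) = Add(Mul(-1, Add(Mul(Mul(V, V), L), 0)), 2) = Add(Mul(-1, Add(Mul(Pow(V, 2), L), 0)), 2) = Add(Mul(-1, Add(Mul(L, Pow(V, 2)), 0)), 2) = Add(Mul(-1, Mul(L, Pow(V, 2))), 2) = Add(Mul(-1, L, Pow(V, 2)), 2) = Add(2, Mul(-1, L, Pow(V, 2))))
Mul(Mul(Pow(Add(Function('T')(8, 4), 88), Rational(1, 2)), 112), Mul(99, Pow(-109, -1))) = Mul(Mul(Pow(Add(Add(2, Mul(-1, 4, Pow(8, 2))), 88), Rational(1, 2)), 112), Mul(99, Pow(-109, -1))) = Mul(Mul(Pow(Add(Add(2, Mul(-1, 4, 64)), 88), Rational(1, 2)), 112), Mul(99, Rational(-1, 109))) = Mul(Mul(Pow(Add(Add(2, -256), 88), Rational(1, 2)), 112), Rational(-99, 109)) = Mul(Mul(Pow(Add(-254, 88), Rational(1, 2)), 112), Rational(-99, 109)) = Mul(Mul(Pow(-166, Rational(1, 2)), 112), Rational(-99, 109)) = Mul(Mul(Mul(I, Pow(166, Rational(1, 2))), 112), Rational(-99, 109)) = Mul(Mul(112, I, Pow(166, Rational(1, 2))), Rational(-99, 109)) = Mul(Rational(-11088, 109), I, Pow(166, Rational(1, 2)))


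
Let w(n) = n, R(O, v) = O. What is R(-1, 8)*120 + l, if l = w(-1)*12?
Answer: -132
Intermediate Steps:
l = -12 (l = -1*12 = -12)
R(-1, 8)*120 + l = -1*120 - 12 = -120 - 12 = -132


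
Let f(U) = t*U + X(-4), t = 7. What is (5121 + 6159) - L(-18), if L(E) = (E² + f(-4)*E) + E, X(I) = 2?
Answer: 10506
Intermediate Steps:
f(U) = 2 + 7*U (f(U) = 7*U + 2 = 2 + 7*U)
L(E) = E² - 25*E (L(E) = (E² + (2 + 7*(-4))*E) + E = (E² + (2 - 28)*E) + E = (E² - 26*E) + E = E² - 25*E)
(5121 + 6159) - L(-18) = (5121 + 6159) - (-18)*(-25 - 18) = 11280 - (-18)*(-43) = 11280 - 1*774 = 11280 - 774 = 10506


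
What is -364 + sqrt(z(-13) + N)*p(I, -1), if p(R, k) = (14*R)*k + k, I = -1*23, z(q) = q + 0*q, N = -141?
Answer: -364 + 321*I*sqrt(154) ≈ -364.0 + 3983.5*I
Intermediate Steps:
z(q) = q (z(q) = q + 0 = q)
I = -23
p(R, k) = k + 14*R*k (p(R, k) = 14*R*k + k = k + 14*R*k)
-364 + sqrt(z(-13) + N)*p(I, -1) = -364 + sqrt(-13 - 141)*(-(1 + 14*(-23))) = -364 + sqrt(-154)*(-(1 - 322)) = -364 + (I*sqrt(154))*(-1*(-321)) = -364 + (I*sqrt(154))*321 = -364 + 321*I*sqrt(154)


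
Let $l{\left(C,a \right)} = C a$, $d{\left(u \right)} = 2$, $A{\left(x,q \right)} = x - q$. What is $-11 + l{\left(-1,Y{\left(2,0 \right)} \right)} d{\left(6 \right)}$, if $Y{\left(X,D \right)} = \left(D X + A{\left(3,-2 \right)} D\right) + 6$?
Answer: $-23$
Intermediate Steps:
$Y{\left(X,D \right)} = 6 + 5 D + D X$ ($Y{\left(X,D \right)} = \left(D X + \left(3 - -2\right) D\right) + 6 = \left(D X + \left(3 + 2\right) D\right) + 6 = \left(D X + 5 D\right) + 6 = \left(5 D + D X\right) + 6 = 6 + 5 D + D X$)
$-11 + l{\left(-1,Y{\left(2,0 \right)} \right)} d{\left(6 \right)} = -11 + - (6 + 5 \cdot 0 + 0 \cdot 2) 2 = -11 + - (6 + 0 + 0) 2 = -11 + \left(-1\right) 6 \cdot 2 = -11 - 12 = -23$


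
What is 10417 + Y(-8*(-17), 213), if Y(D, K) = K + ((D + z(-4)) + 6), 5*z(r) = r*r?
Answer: 53876/5 ≈ 10775.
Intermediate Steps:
z(r) = r**2/5 (z(r) = (r*r)/5 = r**2/5)
Y(D, K) = 46/5 + D + K (Y(D, K) = K + ((D + (1/5)*(-4)**2) + 6) = K + ((D + (1/5)*16) + 6) = K + ((D + 16/5) + 6) = K + ((16/5 + D) + 6) = K + (46/5 + D) = 46/5 + D + K)
10417 + Y(-8*(-17), 213) = 10417 + (46/5 - 8*(-17) + 213) = 10417 + (46/5 + 136 + 213) = 10417 + 1791/5 = 53876/5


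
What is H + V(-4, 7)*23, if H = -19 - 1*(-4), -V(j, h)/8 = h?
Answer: -1303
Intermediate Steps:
V(j, h) = -8*h
H = -15 (H = -19 + 4 = -15)
H + V(-4, 7)*23 = -15 - 8*7*23 = -15 - 56*23 = -15 - 1288 = -1303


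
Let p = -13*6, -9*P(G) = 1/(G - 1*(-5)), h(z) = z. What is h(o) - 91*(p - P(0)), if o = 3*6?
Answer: 320129/45 ≈ 7114.0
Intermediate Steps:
o = 18
P(G) = -1/(9*(5 + G)) (P(G) = -1/(9*(G - 1*(-5))) = -1/(9*(G + 5)) = -1/(9*(5 + G)))
p = -78
h(o) - 91*(p - P(0)) = 18 - 91*(-78 - (-1)/(45 + 9*0)) = 18 - 91*(-78 - (-1)/(45 + 0)) = 18 - 91*(-78 - (-1)/45) = 18 - 91*(-78 - 1*(-1/45)) = 18 - 91*(-78 + 1/45) = 18 - 91*(-3509/45) = 18 + 319319/45 = 320129/45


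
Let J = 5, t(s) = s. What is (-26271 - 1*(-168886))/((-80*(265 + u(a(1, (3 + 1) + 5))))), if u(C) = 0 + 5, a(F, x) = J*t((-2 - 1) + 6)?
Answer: -28523/4320 ≈ -6.6025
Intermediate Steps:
a(F, x) = 15 (a(F, x) = 5*((-2 - 1) + 6) = 5*(-3 + 6) = 5*3 = 15)
u(C) = 5
(-26271 - 1*(-168886))/((-80*(265 + u(a(1, (3 + 1) + 5))))) = (-26271 - 1*(-168886))/((-80*(265 + 5))) = (-26271 + 168886)/((-80*270)) = 142615/(-21600) = 142615*(-1/21600) = -28523/4320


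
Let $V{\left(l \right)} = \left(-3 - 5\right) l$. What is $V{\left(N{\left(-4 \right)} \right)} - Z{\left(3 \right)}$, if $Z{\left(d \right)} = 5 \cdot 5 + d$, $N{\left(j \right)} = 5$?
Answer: $-68$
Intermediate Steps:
$Z{\left(d \right)} = 25 + d$
$V{\left(l \right)} = - 8 l$
$V{\left(N{\left(-4 \right)} \right)} - Z{\left(3 \right)} = \left(-8\right) 5 - \left(25 + 3\right) = -40 - 28 = -68$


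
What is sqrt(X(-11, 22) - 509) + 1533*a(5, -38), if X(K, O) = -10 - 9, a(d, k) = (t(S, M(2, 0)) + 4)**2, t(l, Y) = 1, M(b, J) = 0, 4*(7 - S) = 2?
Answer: 38325 + 4*I*sqrt(33) ≈ 38325.0 + 22.978*I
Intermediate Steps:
S = 13/2 (S = 7 - 1/4*2 = 7 - 1/2 = 13/2 ≈ 6.5000)
a(d, k) = 25 (a(d, k) = (1 + 4)**2 = 5**2 = 25)
X(K, O) = -19
sqrt(X(-11, 22) - 509) + 1533*a(5, -38) = sqrt(-19 - 509) + 1533*25 = sqrt(-528) + 38325 = 4*I*sqrt(33) + 38325 = 38325 + 4*I*sqrt(33)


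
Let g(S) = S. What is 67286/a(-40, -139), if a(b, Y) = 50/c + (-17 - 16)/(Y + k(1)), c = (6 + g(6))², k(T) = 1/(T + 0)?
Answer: 111425616/971 ≈ 1.1475e+5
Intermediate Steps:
k(T) = 1/T
c = 144 (c = (6 + 6)² = 12² = 144)
a(b, Y) = 25/72 - 33/(1 + Y) (a(b, Y) = 50/144 + (-17 - 16)/(Y + 1/1) = 50*(1/144) - 33/(Y + 1) = 25/72 - 33/(1 + Y))
67286/a(-40, -139) = 67286/(((-2351 + 25*(-139))/(72*(1 - 139)))) = 67286/(((1/72)*(-2351 - 3475)/(-138))) = 67286/(((1/72)*(-1/138)*(-5826))) = 67286/(971/1656) = 67286*(1656/971) = 111425616/971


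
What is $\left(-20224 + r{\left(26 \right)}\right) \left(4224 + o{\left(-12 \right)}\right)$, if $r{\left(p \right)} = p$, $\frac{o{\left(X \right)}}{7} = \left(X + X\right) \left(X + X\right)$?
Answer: $-166754688$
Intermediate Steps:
$o{\left(X \right)} = 28 X^{2}$ ($o{\left(X \right)} = 7 \left(X + X\right) \left(X + X\right) = 7 \cdot 2 X 2 X = 7 \cdot 4 X^{2} = 28 X^{2}$)
$\left(-20224 + r{\left(26 \right)}\right) \left(4224 + o{\left(-12 \right)}\right) = \left(-20224 + 26\right) \left(4224 + 28 \left(-12\right)^{2}\right) = - 20198 \left(4224 + 28 \cdot 144\right) = - 20198 \left(4224 + 4032\right) = \left(-20198\right) 8256 = -166754688$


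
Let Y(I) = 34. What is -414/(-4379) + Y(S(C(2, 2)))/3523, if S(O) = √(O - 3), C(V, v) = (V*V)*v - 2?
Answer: 1607408/15427217 ≈ 0.10419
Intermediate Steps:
C(V, v) = -2 + v*V² (C(V, v) = V²*v - 2 = v*V² - 2 = -2 + v*V²)
S(O) = √(-3 + O)
-414/(-4379) + Y(S(C(2, 2)))/3523 = -414/(-4379) + 34/3523 = -414*(-1/4379) + 34*(1/3523) = 414/4379 + 34/3523 = 1607408/15427217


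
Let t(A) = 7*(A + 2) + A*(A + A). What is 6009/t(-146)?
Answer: 6009/41624 ≈ 0.14436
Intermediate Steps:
t(A) = 14 + 2*A**2 + 7*A (t(A) = 7*(2 + A) + A*(2*A) = (14 + 7*A) + 2*A**2 = 14 + 2*A**2 + 7*A)
6009/t(-146) = 6009/(14 + 2*(-146)**2 + 7*(-146)) = 6009/(14 + 2*21316 - 1022) = 6009/(14 + 42632 - 1022) = 6009/41624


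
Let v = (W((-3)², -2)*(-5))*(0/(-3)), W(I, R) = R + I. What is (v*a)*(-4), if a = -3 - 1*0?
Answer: 0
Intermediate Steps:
W(I, R) = I + R
a = -3 (a = -3 + 0 = -3)
v = 0 (v = (((-3)² - 2)*(-5))*(0/(-3)) = ((9 - 2)*(-5))*(0*(-⅓)) = (7*(-5))*0 = -35*0 = 0)
(v*a)*(-4) = (0*(-3))*(-4) = 0*(-4) = 0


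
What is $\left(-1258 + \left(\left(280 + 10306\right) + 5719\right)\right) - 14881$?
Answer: $166$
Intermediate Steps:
$\left(-1258 + \left(\left(280 + 10306\right) + 5719\right)\right) - 14881 = \left(-1258 + \left(10586 + 5719\right)\right) - 14881 = \left(-1258 + 16305\right) - 14881 = 15047 - 14881 = 166$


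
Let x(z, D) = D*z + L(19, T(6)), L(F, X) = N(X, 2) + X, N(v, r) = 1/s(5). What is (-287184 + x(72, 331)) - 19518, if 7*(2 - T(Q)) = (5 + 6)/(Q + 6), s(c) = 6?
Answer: -7920303/28 ≈ -2.8287e+5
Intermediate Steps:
N(v, r) = 1/6
T(Q) = 2 - 11/(7*(6 + Q)) (T(Q) = 2 - (5 + 6)/(7*(Q + 6)) = 2 - 11/(7*(6 + Q)))
L(F, X) = 1/6 + X
x(z, D) = 57/28 + D*z (x(z, D) = D*z + (1/6 + (73 + 14*6)/(7*(6 + 6))) = D*z + (1/6 + (1/7)*(73 + 84)/12) = D*z + (1/6 + (1/7)*(1/12)*157) = D*z + (1/6 + 157/84) = D*z + 57/28 = 57/28 + D*z)
(-287184 + x(72, 331)) - 19518 = (-287184 + (57/28 + 331*72)) - 19518 = (-287184 + (57/28 + 23832)) - 19518 = (-287184 + 667353/28) - 19518 = -7373799/28 - 19518 = -7920303/28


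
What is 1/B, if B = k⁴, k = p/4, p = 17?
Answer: 256/83521 ≈ 0.0030651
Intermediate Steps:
k = 17/4 ≈ 4.2500
B = 83521/256 (B = (17/4)⁴ = 83521/256 ≈ 326.25)
1/B = 1/(83521/256) = 256/83521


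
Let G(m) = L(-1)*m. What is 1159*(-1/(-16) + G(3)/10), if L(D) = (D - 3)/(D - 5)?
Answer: 24339/80 ≈ 304.24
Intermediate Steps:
L(D) = (-3 + D)/(-5 + D)
G(m) = 2*m/3 (G(m) = ((-3 - 1)/(-5 - 1))*m = (-4/(-6))*m = (-⅙*(-4))*m = 2*m/3)
1159*(-1/(-16) + G(3)/10) = 1159*(-1/(-16) + ((⅔)*3)/10) = 1159*(-1*(-1/16) + 2*(⅒)) = 1159*(1/16 + ⅕) = 1159*(21/80) = 24339/80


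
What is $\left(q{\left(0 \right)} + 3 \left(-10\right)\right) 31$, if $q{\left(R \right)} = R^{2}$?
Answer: $-930$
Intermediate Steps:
$\left(q{\left(0 \right)} + 3 \left(-10\right)\right) 31 = \left(0^{2} + 3 \left(-10\right)\right) 31 = \left(0 - 30\right) 31 = \left(-30\right) 31 = -930$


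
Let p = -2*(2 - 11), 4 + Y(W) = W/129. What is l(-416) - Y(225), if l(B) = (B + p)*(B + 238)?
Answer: 3046389/43 ≈ 70846.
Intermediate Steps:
Y(W) = -4 + W/129
p = 18 (p = -2*(-9) = 18)
l(B) = (18 + B)*(238 + B) (l(B) = (B + 18)*(B + 238) = (18 + B)*(238 + B))
l(-416) - Y(225) = (4284 + (-416)² + 256*(-416)) - (-4 + (1/129)*225) = (4284 + 173056 - 106496) - (-4 + 75/43) = 70844 - 1*(-97/43) = 70844 + 97/43 = 3046389/43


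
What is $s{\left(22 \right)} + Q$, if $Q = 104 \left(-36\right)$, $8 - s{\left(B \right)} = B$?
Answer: $-3758$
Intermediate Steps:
$s{\left(B \right)} = 8 - B$
$Q = -3744$
$s{\left(22 \right)} + Q = \left(8 - 22\right) - 3744 = -14 - 3744 = -3758$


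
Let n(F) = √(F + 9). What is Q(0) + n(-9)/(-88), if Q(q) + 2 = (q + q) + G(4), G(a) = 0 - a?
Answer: -6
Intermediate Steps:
G(a) = -a
n(F) = √(9 + F)
Q(q) = -6 + 2*q (Q(q) = -2 + ((q + q) - 1*4) = -2 + (2*q - 4) = -2 + (-4 + 2*q) = -6 + 2*q)
Q(0) + n(-9)/(-88) = (-6 + 2*0) + √(9 - 9)/(-88) = (-6 + 0) - √0/88 = -6 - 1/88*0 = -6 + 0 = -6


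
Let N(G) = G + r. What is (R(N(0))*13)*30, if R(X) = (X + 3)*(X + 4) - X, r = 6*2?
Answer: 88920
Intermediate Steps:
r = 12
N(G) = 12 + G (N(G) = G + 12 = 12 + G)
R(X) = -X + (3 + X)*(4 + X) (R(X) = (3 + X)*(4 + X) - X = -X + (3 + X)*(4 + X))
(R(N(0))*13)*30 = ((12 + (12 + 0)**2 + 6*(12 + 0))*13)*30 = ((12 + 12**2 + 6*12)*13)*30 = ((12 + 144 + 72)*13)*30 = (228*13)*30 = 2964*30 = 88920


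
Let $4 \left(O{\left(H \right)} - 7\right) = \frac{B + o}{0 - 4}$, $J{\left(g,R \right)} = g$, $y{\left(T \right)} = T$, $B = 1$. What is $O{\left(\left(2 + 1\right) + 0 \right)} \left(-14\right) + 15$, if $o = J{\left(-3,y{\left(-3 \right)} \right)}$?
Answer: $- \frac{339}{4} \approx -84.75$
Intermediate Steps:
$o = -3$
$O{\left(H \right)} = \frac{57}{8}$ ($O{\left(H \right)} = 7 + \frac{\left(1 - 3\right) \frac{1}{0 - 4}}{4} = 7 + \frac{\left(-2\right) \frac{1}{-4}}{4} = 7 + \frac{\left(-2\right) \left(- \frac{1}{4}\right)}{4} = 7 + \frac{1}{4} \cdot \frac{1}{2} = 7 + \frac{1}{8} = \frac{57}{8}$)
$O{\left(\left(2 + 1\right) + 0 \right)} \left(-14\right) + 15 = \frac{57}{8} \left(-14\right) + 15 = - \frac{399}{4} + 15 = - \frac{339}{4}$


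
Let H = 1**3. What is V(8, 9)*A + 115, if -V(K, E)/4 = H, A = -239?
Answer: 1071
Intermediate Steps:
H = 1
V(K, E) = -4 (V(K, E) = -4*1 = -4)
V(8, 9)*A + 115 = -4*(-239) + 115 = 956 + 115 = 1071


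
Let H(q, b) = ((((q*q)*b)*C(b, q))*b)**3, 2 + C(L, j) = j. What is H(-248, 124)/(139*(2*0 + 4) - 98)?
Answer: -6607394329390898833522688000000000/229 ≈ -2.8853e+31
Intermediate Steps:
C(L, j) = -2 + j
H(q, b) = b**6*q**6*(-2 + q)**3 (H(q, b) = ((((q*q)*b)*(-2 + q))*b)**3 = (((q**2*b)*(-2 + q))*b)**3 = (((b*q**2)*(-2 + q))*b)**3 = ((b*q**2*(-2 + q))*b)**3 = (b**2*q**2*(-2 + q))**3 = b**6*q**6*(-2 + q)**3)
H(-248, 124)/(139*(2*0 + 4) - 98) = (124**6*(-248)**6*(-2 - 248)**3)/(139*(2*0 + 4) - 98) = (3635215077376*232653764952064*(-250)**3)/(139*(0 + 4) - 98) = (3635215077376*232653764952064*(-15625000))/(139*4 - 98) = -13214788658781797667045376000000000/(556 - 98) = -13214788658781797667045376000000000/458 = -13214788658781797667045376000000000*1/458 = -6607394329390898833522688000000000/229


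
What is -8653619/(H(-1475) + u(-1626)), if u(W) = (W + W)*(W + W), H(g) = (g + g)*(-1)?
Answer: -8653619/10578454 ≈ -0.81804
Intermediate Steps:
H(g) = -2*g (H(g) = (2*g)*(-1) = -2*g)
u(W) = 4*W² (u(W) = (2*W)*(2*W) = 4*W²)
-8653619/(H(-1475) + u(-1626)) = -8653619/(-2*(-1475) + 4*(-1626)²) = -8653619/(2950 + 4*2643876) = -8653619/(2950 + 10575504) = -8653619/10578454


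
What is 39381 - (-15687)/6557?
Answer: 3111288/79 ≈ 39383.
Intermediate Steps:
39381 - (-15687)/6557 = 39381 - 1*(-189/79) = 39381 + 189/79 = 3111288/79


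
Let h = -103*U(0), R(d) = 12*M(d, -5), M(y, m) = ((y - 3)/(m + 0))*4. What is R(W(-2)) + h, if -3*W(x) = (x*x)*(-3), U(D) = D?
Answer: -48/5 ≈ -9.6000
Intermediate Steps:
M(y, m) = 4*(-3 + y)/m (M(y, m) = ((-3 + y)/m)*4 = 4*(-3 + y)/m)
W(x) = x² (W(x) = -x*x*(-3)/3 = -x²*(-3)/3 = -(-1)*x² = x²)
R(d) = 144/5 - 48*d/5 (R(d) = 12*(4*(-3 + d)/(-5)) = 12*(4*(-⅕)*(-3 + d)) = 12*(12/5 - 4*d/5) = 144/5 - 48*d/5)
h = 0 (h = -103*0 = 0)
R(W(-2)) + h = (144/5 - 48/5*(-2)²) + 0 = (144/5 - 48/5*4) + 0 = (144/5 - 192/5) + 0 = -48/5 + 0 = -48/5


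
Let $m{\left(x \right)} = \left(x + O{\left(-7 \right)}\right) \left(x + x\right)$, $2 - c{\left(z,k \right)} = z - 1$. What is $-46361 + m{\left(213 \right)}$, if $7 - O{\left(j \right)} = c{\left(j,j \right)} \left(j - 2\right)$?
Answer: $85699$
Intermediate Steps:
$c{\left(z,k \right)} = 3 - z$ ($c{\left(z,k \right)} = 2 - \left(z - 1\right) = 2 - \left(-1 + z\right) = 3 - z$)
$O{\left(j \right)} = 7 - \left(-2 + j\right) \left(3 - j\right)$ ($O{\left(j \right)} = 7 - \left(3 - j\right) \left(j - 2\right) = 7 - \left(3 - j\right) \left(-2 + j\right) = 7 - \left(-2 + j\right) \left(3 - j\right)$)
$m{\left(x \right)} = 2 x \left(97 + x\right)$ ($m{\left(x \right)} = \left(x + \left(13 + \left(-7\right)^{2} - -35\right)\right) \left(x + x\right) = \left(x + \left(13 + 49 + 35\right)\right) 2 x = \left(x + 97\right) 2 x = \left(97 + x\right) 2 x = 2 x \left(97 + x\right)$)
$-46361 + m{\left(213 \right)} = -46361 + 2 \cdot 213 \left(97 + 213\right) = -46361 + 2 \cdot 213 \cdot 310 = -46361 + 132060 = 85699$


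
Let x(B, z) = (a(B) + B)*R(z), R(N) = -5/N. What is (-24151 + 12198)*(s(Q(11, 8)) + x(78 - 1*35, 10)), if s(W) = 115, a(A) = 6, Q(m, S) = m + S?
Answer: -2163493/2 ≈ -1.0817e+6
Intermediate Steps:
Q(m, S) = S + m
x(B, z) = -5*(6 + B)/z (x(B, z) = (6 + B)*(-5/z) = -5*(6 + B)/z)
(-24151 + 12198)*(s(Q(11, 8)) + x(78 - 1*35, 10)) = (-24151 + 12198)*(115 + 5*(-6 - (78 - 1*35))/10) = -11953*(115 + 5*(⅒)*(-6 - (78 - 35))) = -11953*(115 + 5*(⅒)*(-6 - 1*43)) = -11953*(115 + 5*(⅒)*(-6 - 43)) = -11953*(115 + 5*(⅒)*(-49)) = -11953*(115 - 49/2) = -11953*181/2 = -2163493/2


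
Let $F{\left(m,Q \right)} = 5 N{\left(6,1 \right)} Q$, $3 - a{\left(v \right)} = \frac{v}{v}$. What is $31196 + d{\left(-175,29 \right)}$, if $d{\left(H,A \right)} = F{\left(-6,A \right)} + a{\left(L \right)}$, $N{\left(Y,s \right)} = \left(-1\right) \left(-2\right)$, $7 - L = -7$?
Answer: $31488$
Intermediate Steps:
$L = 14$ ($L = 7 - -7 = 7 + 7 = 14$)
$N{\left(Y,s \right)} = 2$
$a{\left(v \right)} = 2$ ($a{\left(v \right)} = 3 - \frac{v}{v} = 3 - 1 = 2$)
$F{\left(m,Q \right)} = 10 Q$ ($F{\left(m,Q \right)} = 5 \cdot 2 Q = 10 Q$)
$d{\left(H,A \right)} = 2 + 10 A$ ($d{\left(H,A \right)} = 10 A + 2 = 2 + 10 A$)
$31196 + d{\left(-175,29 \right)} = 31196 + \left(2 + 10 \cdot 29\right) = 31196 + \left(2 + 290\right) = 31196 + 292 = 31488$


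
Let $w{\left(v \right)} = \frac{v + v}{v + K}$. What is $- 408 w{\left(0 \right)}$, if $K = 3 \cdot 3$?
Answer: $0$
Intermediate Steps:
$K = 9$
$w{\left(v \right)} = \frac{2 v}{9 + v}$ ($w{\left(v \right)} = \frac{v + v}{v + 9} = \frac{2 v}{9 + v}$)
$- 408 w{\left(0 \right)} = - 408 \cdot 2 \cdot 0 \frac{1}{9 + 0} = - 408 \cdot 2 \cdot 0 \cdot \frac{1}{9} = \left(-408\right) 0 = 0$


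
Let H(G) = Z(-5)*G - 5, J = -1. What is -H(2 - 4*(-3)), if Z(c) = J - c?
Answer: -51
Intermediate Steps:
Z(c) = -1 - c
H(G) = -5 + 4*G (H(G) = (-1 - 1*(-5))*G - 5 = (-1 + 5)*G - 5 = 4*G - 5 = -5 + 4*G)
-H(2 - 4*(-3)) = -(-5 + 4*(2 - 4*(-3))) = -(-5 + 4*(2 + 12)) = -(-5 + 4*14) = -(-5 + 56) = -1*51 = -51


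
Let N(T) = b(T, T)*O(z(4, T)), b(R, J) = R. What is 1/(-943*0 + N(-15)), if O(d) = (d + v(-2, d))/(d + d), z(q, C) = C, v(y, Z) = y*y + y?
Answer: -2/13 ≈ -0.15385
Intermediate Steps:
v(y, Z) = y + y**2 (v(y, Z) = y**2 + y = y + y**2)
O(d) = (2 + d)/(2*d) (O(d) = (d - 2*(1 - 2))/(d + d) = (d - 2*(-1))/((2*d)) = (d + 2)*(1/(2*d)) = (2 + d)*(1/(2*d)) = (2 + d)/(2*d))
N(T) = 1 + T/2 (N(T) = T*((2 + T)/(2*T)) = 1 + T/2)
1/(-943*0 + N(-15)) = 1/(-943*0 + (1 + (1/2)*(-15))) = 1/(0 + (1 - 15/2)) = 1/(0 - 13/2) = 1/(-13/2) = -2/13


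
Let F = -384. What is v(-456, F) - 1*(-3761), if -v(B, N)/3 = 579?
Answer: 2024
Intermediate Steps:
v(B, N) = -1737 (v(B, N) = -3*579 = -1737)
v(-456, F) - 1*(-3761) = -1737 - 1*(-3761) = -1737 + 3761 = 2024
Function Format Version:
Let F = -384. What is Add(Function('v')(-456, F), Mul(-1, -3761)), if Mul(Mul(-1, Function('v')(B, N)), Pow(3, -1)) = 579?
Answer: 2024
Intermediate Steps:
Function('v')(B, N) = -1737 (Function('v')(B, N) = Mul(-3, 579) = -1737)
Add(Function('v')(-456, F), Mul(-1, -3761)) = Add(-1737, Mul(-1, -3761)) = Add(-1737, 3761) = 2024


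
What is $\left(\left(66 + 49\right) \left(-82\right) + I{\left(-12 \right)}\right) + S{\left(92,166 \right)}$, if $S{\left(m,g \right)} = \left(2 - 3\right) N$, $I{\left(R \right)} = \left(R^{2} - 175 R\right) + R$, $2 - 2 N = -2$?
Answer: $-7200$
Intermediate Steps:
$N = 2$ ($N = 1 - -1 = 1 + 1 = 2$)
$I{\left(R \right)} = R^{2} - 174 R$
$S{\left(m,g \right)} = -2$ ($S{\left(m,g \right)} = \left(2 - 3\right) 2 = \left(-1\right) 2 = -2$)
$\left(\left(66 + 49\right) \left(-82\right) + I{\left(-12 \right)}\right) + S{\left(92,166 \right)} = \left(\left(66 + 49\right) \left(-82\right) - 12 \left(-174 - 12\right)\right) - 2 = \left(115 \left(-82\right) - -2232\right) - 2 = \left(-9430 + 2232\right) - 2 = -7198 - 2 = -7200$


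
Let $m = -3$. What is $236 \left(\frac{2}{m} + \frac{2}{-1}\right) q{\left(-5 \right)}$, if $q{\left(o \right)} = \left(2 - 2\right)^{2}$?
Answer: $0$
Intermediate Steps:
$q{\left(o \right)} = 0$ ($q{\left(o \right)} = 0^{2} = 0$)
$236 \left(\frac{2}{m} + \frac{2}{-1}\right) q{\left(-5 \right)} = 236 \left(\frac{2}{-3} + \frac{2}{-1}\right) 0 = 236 \left(2 \left(- \frac{1}{3}\right) + 2 \left(-1\right)\right) 0 = 236 \left(- \frac{2}{3} - 2\right) 0 = 236 \left(\left(- \frac{8}{3}\right) 0\right) = 236 \cdot 0 = 0$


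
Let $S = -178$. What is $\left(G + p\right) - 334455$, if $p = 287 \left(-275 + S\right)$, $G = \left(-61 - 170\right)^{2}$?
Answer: $-411105$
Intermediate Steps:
$G = 53361$ ($G = \left(-231\right)^{2} = 53361$)
$p = -130011$ ($p = 287 \left(-275 - 178\right) = 287 \left(-453\right) = -130011$)
$\left(G + p\right) - 334455 = \left(53361 - 130011\right) - 334455 = -76650 - 334455 = -411105$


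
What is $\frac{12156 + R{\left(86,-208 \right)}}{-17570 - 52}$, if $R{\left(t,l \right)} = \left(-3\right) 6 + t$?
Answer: $- \frac{6112}{8811} \approx -0.69368$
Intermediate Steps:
$R{\left(t,l \right)} = -18 + t$
$\frac{12156 + R{\left(86,-208 \right)}}{-17570 - 52} = \frac{12156 + \left(-18 + 86\right)}{-17570 - 52} = \frac{12156 + 68}{-17622} = 12224 \left(- \frac{1}{17622}\right) = - \frac{6112}{8811}$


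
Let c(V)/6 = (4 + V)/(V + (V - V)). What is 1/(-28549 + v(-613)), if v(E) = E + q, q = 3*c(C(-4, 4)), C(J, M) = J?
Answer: -1/29162 ≈ -3.4291e-5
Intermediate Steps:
c(V) = 6*(4 + V)/V (c(V) = 6*((4 + V)/(V + (V - V))) = 6*((4 + V)/(V + 0)) = 6*((4 + V)/V) = 6*(4 + V)/V)
q = 0 (q = 3*(6 + 24/(-4)) = 3*(6 + 24*(-¼)) = 3*(6 - 6) = 3*0 = 0)
v(E) = E (v(E) = E + 0 = E)
1/(-28549 + v(-613)) = 1/(-28549 - 613) = 1/(-29162) = -1/29162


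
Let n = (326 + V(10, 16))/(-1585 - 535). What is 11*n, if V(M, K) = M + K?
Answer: -484/265 ≈ -1.8264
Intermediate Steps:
V(M, K) = K + M
n = -44/265 (n = (326 + (16 + 10))/(-1585 - 535) = (326 + 26)/(-2120) = 352*(-1/2120) = -44/265 ≈ -0.16604)
11*n = 11*(-44/265) = -484/265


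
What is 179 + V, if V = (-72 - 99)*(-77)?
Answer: 13346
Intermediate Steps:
V = 13167 (V = -171*(-77) = 13167)
179 + V = 179 + 13167 = 13346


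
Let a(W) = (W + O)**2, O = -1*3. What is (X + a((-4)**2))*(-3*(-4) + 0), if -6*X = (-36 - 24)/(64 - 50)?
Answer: 14256/7 ≈ 2036.6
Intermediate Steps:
O = -3
a(W) = (-3 + W)**2 (a(W) = (W - 3)**2 = (-3 + W)**2)
X = 5/7 (X = -(-36 - 24)/(6*(64 - 50)) = -(-10)/14 = -1/6*(-30/7) = 5/7 ≈ 0.71429)
(X + a((-4)**2))*(-3*(-4) + 0) = (5/7 + (-3 + (-4)**2)**2)*(-3*(-4) + 0) = (5/7 + (-3 + 16)**2)*(12 + 0) = (5/7 + 13**2)*12 = (5/7 + 169)*12 = (1188/7)*12 = 14256/7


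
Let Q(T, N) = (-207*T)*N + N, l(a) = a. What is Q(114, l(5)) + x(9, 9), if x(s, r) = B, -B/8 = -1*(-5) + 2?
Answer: -118041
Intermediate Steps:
B = -56 (B = -8*(-1*(-5) + 2) = -8*(5 + 2) = -8*7 = -56)
x(s, r) = -56
Q(T, N) = N - 207*N*T (Q(T, N) = -207*N*T + N = N - 207*N*T)
Q(114, l(5)) + x(9, 9) = 5*(1 - 207*114) - 56 = 5*(1 - 23598) - 56 = 5*(-23597) - 56 = -117985 - 56 = -118041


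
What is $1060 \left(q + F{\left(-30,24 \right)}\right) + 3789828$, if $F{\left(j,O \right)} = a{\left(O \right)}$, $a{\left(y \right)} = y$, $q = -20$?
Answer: $3794068$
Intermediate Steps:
$F{\left(j,O \right)} = O$
$1060 \left(q + F{\left(-30,24 \right)}\right) + 3789828 = 1060 \left(-20 + 24\right) + 3789828 = 1060 \cdot 4 + 3789828 = 4240 + 3789828 = 3794068$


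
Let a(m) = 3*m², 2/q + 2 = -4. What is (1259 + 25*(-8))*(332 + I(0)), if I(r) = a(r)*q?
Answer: 351588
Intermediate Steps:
q = -⅓ (q = 2/(-2 - 4) = 2/(-6) = 2*(-⅙) = -⅓ ≈ -0.33333)
I(r) = -r² (I(r) = (3*r²)*(-⅓) = -r²)
(1259 + 25*(-8))*(332 + I(0)) = (1259 + 25*(-8))*(332 - 1*0²) = (1259 - 200)*(332 - 1*0) = 1059*(332 + 0) = 1059*332 = 351588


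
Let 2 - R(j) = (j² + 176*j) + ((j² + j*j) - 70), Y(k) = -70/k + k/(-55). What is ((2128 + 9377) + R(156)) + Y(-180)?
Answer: -17598901/198 ≈ -88883.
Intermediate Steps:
Y(k) = -70/k - k/55 (Y(k) = -70/k + k*(-1/55) = -70/k - k/55)
R(j) = 72 - 176*j - 3*j² (R(j) = 2 - ((j² + 176*j) + ((j² + j*j) - 70)) = 2 - ((j² + 176*j) + ((j² + j²) - 70)) = 2 - ((j² + 176*j) + (2*j² - 70)) = 2 - ((j² + 176*j) + (-70 + 2*j²)) = 2 - (-70 + 3*j² + 176*j) = 2 + (70 - 176*j - 3*j²) = 72 - 176*j - 3*j²)
((2128 + 9377) + R(156)) + Y(-180) = ((2128 + 9377) + (72 - 176*156 - 3*156²)) + (-70/(-180) - 1/55*(-180)) = (11505 + (72 - 27456 - 3*24336)) + (-70*(-1/180) + 36/11) = (11505 + (72 - 27456 - 73008)) + (7/18 + 36/11) = (11505 - 100392) + 725/198 = -88887 + 725/198 = -17598901/198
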